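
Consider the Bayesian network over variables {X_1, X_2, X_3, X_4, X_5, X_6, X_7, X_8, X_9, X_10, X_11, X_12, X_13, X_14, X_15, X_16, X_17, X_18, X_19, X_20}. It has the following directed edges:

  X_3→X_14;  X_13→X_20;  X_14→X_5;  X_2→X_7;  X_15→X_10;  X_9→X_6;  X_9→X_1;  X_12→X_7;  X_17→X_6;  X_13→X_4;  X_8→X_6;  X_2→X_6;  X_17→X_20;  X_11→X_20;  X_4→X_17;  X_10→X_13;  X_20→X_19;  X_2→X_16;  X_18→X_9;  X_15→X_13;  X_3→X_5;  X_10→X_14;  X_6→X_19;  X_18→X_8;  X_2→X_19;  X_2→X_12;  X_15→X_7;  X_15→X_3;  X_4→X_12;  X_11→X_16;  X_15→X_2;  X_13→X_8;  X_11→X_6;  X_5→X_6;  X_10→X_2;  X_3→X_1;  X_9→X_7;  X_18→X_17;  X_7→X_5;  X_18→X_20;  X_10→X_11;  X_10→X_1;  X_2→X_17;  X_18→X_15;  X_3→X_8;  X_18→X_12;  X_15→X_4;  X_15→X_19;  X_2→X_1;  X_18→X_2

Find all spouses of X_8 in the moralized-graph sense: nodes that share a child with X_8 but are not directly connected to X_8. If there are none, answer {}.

{X_2, X_5, X_9, X_11, X_17}

Children of X_8: X_6.
  parents(X_6) \ {X_8} = {X_2, X_5, X_9, X_11, X_17}.
Excluding nodes already adjacent to X_8 (X_3, X_6, X_13, X_18), the co-parent-only contribution is {X_2, X_5, X_9, X_11, X_17}.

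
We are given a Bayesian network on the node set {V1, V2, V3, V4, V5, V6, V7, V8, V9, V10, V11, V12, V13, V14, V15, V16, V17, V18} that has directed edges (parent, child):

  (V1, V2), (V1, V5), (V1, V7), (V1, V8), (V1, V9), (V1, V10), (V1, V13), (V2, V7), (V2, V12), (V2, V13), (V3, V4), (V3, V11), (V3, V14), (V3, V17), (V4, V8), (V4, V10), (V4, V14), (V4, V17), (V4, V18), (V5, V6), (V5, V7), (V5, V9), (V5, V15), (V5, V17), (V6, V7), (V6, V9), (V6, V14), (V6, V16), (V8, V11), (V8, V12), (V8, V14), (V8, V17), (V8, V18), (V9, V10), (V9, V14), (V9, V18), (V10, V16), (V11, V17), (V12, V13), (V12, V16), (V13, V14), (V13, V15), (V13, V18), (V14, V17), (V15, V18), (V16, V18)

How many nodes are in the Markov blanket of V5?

13

V5's parents: V1.
V5 has children V6, V7, V9, V15, V17.
Co-parents of V5 (other parents of its children):
  V6 has no other parent.
  parents(V7) \ {V5} = {V1, V2, V6}.
  V9's other parents are V1, V6.
  parents(V15) \ {V5} = {V13}.
  V17's other parents are V3, V4, V8, V11, V14.
MB(V5) = {V1, V2, V3, V4, V6, V7, V8, V9, V11, V13, V14, V15, V17}, which has 13 nodes.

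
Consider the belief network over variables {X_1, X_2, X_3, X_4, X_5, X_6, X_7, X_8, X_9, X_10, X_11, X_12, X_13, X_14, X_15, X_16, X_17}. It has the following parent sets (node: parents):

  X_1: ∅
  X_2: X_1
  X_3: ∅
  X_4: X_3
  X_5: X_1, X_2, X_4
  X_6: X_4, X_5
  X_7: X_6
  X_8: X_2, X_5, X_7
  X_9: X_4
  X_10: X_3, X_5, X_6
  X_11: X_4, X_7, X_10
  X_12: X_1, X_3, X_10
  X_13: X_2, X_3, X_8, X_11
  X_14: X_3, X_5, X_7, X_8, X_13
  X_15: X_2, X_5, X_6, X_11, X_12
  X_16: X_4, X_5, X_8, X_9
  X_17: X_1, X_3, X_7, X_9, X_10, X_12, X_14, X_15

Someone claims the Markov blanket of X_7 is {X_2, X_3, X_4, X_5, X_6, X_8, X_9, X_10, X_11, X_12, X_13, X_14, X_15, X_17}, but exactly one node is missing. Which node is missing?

By definition, MB(X_7) is built from X_7's parents, X_7's children, and the co-parents of X_7.
X_7's parents: X_6.
X_7 has children X_8, X_11, X_14, X_17.
For each child, the remaining parents (spouses of X_7):
  X_8's other parents are X_2, X_5.
  parents(X_11) \ {X_7} = {X_4, X_10}.
  X_14's other parents are X_3, X_5, X_8, X_13.
  X_17's other parents are X_1, X_3, X_9, X_10, X_12, X_14, X_15.
MB(X_7) = {X_1, X_2, X_3, X_4, X_5, X_6, X_8, X_9, X_10, X_11, X_12, X_13, X_14, X_15, X_17}.
Comparing with the claimed set, X_1 is missing.

X_1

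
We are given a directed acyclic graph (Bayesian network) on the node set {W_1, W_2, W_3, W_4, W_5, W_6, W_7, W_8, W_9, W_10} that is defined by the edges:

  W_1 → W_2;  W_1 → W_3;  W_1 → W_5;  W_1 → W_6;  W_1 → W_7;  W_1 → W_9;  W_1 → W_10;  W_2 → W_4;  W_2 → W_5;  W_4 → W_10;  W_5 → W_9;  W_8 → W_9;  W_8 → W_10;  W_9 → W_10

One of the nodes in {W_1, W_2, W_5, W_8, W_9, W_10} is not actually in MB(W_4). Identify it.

W_5

W_4's children: W_10.
Pa(W_4) = {W_2}.
Co-parents of W_4 (other parents of its children):
  W_10: W_1, W_8, W_9
MB(W_4) = {W_1, W_2, W_8, W_9, W_10}.
W_5 is neither a parent, child, nor co-parent of W_4, so it does not belong.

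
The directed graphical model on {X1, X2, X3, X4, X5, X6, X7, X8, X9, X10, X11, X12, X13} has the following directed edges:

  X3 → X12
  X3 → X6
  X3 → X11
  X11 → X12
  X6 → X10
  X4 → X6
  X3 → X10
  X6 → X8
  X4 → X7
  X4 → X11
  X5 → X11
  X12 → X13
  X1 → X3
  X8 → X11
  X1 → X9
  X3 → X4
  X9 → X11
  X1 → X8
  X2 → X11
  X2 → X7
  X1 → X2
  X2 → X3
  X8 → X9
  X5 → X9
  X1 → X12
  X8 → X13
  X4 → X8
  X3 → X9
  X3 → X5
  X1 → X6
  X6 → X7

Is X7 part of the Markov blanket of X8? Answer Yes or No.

Parents of X8: X1, X4, X6.
X8 has children X9, X11, X13.
Co-parents of X8 (other parents of its children):
  X9: X1, X3, X5
  X11: X2, X3, X4, X5, X9
  X13: X12
MB(X8) = {X1, X2, X3, X4, X5, X6, X9, X11, X12, X13}; X7 is not in this set.

No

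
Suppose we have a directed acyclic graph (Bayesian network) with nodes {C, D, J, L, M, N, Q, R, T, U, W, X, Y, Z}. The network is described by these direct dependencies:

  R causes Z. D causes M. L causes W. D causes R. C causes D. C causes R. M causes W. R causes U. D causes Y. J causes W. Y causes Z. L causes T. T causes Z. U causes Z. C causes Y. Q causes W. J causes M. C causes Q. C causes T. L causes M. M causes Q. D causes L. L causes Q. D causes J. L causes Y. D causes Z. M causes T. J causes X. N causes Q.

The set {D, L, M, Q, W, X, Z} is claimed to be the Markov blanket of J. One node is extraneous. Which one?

By definition, MB(J) is built from J's parents, J's children, and the co-parents of J.
J has parent D.
Children of J: M, W, X.
Parents of each child, excluding J:
  M's other parents are D, L.
  W's other parents are L, M, Q.
  X has no other parent.
MB(J) = {D, L, M, Q, W, X}.
Z is neither a parent, child, nor co-parent of J, so it does not belong.

Z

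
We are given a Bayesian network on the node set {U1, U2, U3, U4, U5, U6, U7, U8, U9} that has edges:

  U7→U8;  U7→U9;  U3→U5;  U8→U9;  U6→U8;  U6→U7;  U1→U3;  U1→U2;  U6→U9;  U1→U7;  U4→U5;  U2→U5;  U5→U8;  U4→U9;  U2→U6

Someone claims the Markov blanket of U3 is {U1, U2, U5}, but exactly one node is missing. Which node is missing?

U4

A node's Markov blanket = Pa ∪ Ch ∪ (parents of Ch other than the node itself).
Parents of U3: U1.
U3 has child U5.
Other parents of U3's children:
  U5's other parents are U2, U4.
MB(U3) = {U1, U2, U4, U5}.
Comparing with the claimed set, U4 is missing.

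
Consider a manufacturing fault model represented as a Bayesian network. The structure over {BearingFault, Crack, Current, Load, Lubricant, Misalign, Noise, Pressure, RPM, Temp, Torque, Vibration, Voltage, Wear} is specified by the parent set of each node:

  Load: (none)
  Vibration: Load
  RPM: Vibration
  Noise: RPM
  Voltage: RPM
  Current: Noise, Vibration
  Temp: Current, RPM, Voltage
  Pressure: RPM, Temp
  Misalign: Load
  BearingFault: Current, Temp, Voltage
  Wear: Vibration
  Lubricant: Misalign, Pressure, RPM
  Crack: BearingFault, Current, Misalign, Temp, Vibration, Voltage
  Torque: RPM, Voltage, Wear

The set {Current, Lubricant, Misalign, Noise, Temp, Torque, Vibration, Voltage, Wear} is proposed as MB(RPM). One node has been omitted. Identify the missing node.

Pressure

Pa(RPM) = {Vibration}.
Ch(RPM) = {Lubricant, Noise, Pressure, Temp, Torque, Voltage}.
Other parents of RPM's children:
  Noise has no other parent.
  Voltage: no additional parents.
  Temp's other parents are Current, Voltage.
  parents(Pressure) \ {RPM} = {Temp}.
  Lubricant also has parents Misalign, Pressure.
  Torque's other parents are Voltage, Wear.
MB(RPM) = {Current, Lubricant, Misalign, Noise, Pressure, Temp, Torque, Vibration, Voltage, Wear}.
Comparing with the claimed set, Pressure is missing.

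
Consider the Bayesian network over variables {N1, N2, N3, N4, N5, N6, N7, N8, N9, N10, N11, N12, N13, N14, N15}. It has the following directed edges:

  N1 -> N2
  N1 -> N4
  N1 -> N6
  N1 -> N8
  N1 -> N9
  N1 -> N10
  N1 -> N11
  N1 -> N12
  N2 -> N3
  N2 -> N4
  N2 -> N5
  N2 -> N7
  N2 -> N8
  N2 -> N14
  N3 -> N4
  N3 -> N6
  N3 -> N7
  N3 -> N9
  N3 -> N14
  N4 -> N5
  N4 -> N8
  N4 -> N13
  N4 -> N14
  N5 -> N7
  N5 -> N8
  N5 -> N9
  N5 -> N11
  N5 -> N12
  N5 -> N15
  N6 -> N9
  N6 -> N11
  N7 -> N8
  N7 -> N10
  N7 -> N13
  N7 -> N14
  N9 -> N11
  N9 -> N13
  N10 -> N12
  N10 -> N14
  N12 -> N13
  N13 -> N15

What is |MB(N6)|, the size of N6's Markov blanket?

5

By definition, MB(N6) is built from N6's parents, N6's children, and the co-parents of N6.
Parents of N6: N1, N3.
N6 has children N9, N11.
Parents of each child, excluding N6:
  N9 also has parents N1, N3, N5.
  parents(N11) \ {N6} = {N1, N5, N9}.
MB(N6) = {N1, N3, N5, N9, N11}, which has 5 nodes.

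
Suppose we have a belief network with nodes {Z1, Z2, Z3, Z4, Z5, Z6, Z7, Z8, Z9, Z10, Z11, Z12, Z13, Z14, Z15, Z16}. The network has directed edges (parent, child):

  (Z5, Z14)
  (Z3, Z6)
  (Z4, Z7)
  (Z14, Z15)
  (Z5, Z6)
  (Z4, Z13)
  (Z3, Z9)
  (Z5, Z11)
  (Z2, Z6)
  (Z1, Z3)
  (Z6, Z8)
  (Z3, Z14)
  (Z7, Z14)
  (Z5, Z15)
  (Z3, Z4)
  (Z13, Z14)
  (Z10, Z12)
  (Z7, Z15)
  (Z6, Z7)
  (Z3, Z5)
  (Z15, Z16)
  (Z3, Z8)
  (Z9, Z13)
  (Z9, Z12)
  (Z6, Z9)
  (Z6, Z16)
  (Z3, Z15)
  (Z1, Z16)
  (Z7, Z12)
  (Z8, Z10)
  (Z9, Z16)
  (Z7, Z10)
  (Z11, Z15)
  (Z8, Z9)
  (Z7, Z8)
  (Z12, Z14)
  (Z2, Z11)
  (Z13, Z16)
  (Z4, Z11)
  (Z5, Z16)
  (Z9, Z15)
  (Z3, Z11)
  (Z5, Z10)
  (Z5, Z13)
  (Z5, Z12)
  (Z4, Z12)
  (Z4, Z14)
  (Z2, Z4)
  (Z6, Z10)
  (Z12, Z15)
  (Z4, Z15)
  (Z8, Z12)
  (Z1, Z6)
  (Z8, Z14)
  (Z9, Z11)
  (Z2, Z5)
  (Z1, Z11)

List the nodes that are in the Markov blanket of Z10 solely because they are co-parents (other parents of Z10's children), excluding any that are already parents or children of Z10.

{Z4, Z9}

Children of Z10: Z12.
  parents(Z12) \ {Z10} = {Z4, Z5, Z7, Z8, Z9}.
Excluding nodes already adjacent to Z10 (Z5, Z6, Z7, Z8, Z12), the co-parent-only contribution is {Z4, Z9}.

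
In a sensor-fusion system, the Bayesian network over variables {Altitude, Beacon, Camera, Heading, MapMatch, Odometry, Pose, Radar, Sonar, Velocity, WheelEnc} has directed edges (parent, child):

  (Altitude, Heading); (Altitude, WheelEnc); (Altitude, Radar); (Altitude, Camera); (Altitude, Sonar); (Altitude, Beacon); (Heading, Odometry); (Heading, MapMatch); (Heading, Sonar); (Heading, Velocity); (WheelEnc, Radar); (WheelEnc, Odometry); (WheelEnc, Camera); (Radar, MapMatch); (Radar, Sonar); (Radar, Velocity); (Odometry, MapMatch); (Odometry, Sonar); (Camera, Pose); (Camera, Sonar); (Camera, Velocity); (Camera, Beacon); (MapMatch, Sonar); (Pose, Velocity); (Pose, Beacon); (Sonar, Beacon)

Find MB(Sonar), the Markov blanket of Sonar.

Sonar's children: Beacon.
Parents of Sonar: Altitude, Camera, Heading, MapMatch, Odometry, Radar.
For each child, the remaining parents (spouses of Sonar):
  Beacon's other parents are Altitude, Camera, Pose.
MB(Sonar) = {Altitude, Beacon, Camera, Heading, MapMatch, Odometry, Pose, Radar}.

{Altitude, Beacon, Camera, Heading, MapMatch, Odometry, Pose, Radar}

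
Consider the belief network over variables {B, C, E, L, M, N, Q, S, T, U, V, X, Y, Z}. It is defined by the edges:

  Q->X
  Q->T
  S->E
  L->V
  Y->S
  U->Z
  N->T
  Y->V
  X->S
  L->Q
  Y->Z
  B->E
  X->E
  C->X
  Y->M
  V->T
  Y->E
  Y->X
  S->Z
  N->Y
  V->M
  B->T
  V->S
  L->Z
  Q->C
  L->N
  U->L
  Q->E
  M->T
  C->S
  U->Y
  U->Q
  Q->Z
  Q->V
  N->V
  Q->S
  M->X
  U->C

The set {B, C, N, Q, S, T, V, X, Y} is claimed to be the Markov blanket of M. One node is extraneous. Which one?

By definition, MB(M) is built from M's parents, M's children, and the co-parents of M.
M has parents V, Y.
Ch(M) = {T, X}.
Co-parents of M (other parents of its children):
  X: C, Q, Y
  T: B, N, Q, V
MB(M) = {B, C, N, Q, T, V, X, Y}.
S is neither a parent, child, nor co-parent of M, so it does not belong.

S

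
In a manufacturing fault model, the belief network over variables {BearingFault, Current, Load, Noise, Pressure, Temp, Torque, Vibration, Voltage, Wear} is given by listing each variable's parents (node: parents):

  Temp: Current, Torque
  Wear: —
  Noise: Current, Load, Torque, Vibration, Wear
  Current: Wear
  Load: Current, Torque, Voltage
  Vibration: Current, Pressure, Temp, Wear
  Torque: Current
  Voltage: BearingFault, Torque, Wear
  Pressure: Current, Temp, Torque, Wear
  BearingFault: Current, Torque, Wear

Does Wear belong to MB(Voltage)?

Yes

Wear is a parent of Voltage.
So Wear ∈ MB(Voltage).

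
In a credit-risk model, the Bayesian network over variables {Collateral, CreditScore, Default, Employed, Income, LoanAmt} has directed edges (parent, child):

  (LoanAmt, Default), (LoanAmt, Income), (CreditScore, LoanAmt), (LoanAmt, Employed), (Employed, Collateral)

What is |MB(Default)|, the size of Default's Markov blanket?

1

Default has parent LoanAmt.
Default's children: none.
With no children, Default has no spouses; the co-parent set is empty.
MB(Default) = {LoanAmt}, which has 1 node.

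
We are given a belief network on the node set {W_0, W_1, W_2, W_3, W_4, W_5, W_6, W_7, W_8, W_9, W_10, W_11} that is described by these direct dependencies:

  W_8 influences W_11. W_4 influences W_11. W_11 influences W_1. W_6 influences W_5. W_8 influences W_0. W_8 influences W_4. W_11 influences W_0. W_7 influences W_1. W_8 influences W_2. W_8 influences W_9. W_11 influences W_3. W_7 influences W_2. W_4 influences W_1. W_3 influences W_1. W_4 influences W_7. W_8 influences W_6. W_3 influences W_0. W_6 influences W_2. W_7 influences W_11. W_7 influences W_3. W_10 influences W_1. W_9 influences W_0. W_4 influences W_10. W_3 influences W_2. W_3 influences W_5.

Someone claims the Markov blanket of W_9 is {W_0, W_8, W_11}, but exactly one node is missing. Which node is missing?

Recall MB(v) = parents ∪ children ∪ spouses, where spouses are the other parents of v's children.
Ch(W_9) = {W_0}.
Parents of W_9: W_8.
Co-parents of W_9 (other parents of its children):
  W_0 also has parents W_3, W_8, W_11.
MB(W_9) = {W_0, W_3, W_8, W_11}.
Comparing with the claimed set, W_3 is missing.

W_3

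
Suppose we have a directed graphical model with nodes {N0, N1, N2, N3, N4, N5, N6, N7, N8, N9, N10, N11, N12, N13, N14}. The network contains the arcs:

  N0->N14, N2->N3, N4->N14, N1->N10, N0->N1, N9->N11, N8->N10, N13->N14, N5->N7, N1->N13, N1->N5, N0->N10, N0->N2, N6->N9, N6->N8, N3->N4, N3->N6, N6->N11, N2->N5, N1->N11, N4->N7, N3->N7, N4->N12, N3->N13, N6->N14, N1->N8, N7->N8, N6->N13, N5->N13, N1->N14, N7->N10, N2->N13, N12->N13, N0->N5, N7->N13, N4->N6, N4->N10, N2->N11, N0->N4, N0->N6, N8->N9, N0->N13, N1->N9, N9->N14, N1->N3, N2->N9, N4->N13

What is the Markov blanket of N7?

{N0, N1, N2, N3, N4, N5, N6, N8, N10, N12, N13}

Parents of N7: N3, N4, N5.
N7 has children N8, N10, N13.
Other parents of N7's children:
  parents(N8) \ {N7} = {N1, N6}.
  N10's other parents are N0, N1, N4, N8.
  N13's other parents are N0, N1, N2, N3, N4, N5, N6, N12.
Taking the union gives {N0, N1, N2, N3, N4, N5, N6, N8, N10, N12, N13}.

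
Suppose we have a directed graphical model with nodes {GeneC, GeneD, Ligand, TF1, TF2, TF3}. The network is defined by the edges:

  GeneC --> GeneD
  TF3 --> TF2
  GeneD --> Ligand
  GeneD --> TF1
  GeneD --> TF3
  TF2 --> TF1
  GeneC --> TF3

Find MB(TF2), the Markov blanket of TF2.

TF2 has child TF1.
TF2's parents: TF3.
Parents of each child, excluding TF2:
  TF1 also has parent GeneD.
So the Markov blanket of TF2 is {GeneD, TF1, TF3}.

{GeneD, TF1, TF3}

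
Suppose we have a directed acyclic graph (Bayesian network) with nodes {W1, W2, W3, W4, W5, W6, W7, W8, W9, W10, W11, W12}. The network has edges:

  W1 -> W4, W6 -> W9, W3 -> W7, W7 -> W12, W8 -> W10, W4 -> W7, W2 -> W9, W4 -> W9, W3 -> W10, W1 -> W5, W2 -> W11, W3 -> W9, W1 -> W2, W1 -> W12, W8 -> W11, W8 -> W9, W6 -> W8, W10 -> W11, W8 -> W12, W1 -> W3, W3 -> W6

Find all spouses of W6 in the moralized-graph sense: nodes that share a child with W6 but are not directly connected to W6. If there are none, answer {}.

{W2, W4}

Children of W6: W8, W9.
  W8: —
  W9: W2, W3, W4, W8
Excluding nodes already adjacent to W6 (W3, W8, W9), the co-parent-only contribution is {W2, W4}.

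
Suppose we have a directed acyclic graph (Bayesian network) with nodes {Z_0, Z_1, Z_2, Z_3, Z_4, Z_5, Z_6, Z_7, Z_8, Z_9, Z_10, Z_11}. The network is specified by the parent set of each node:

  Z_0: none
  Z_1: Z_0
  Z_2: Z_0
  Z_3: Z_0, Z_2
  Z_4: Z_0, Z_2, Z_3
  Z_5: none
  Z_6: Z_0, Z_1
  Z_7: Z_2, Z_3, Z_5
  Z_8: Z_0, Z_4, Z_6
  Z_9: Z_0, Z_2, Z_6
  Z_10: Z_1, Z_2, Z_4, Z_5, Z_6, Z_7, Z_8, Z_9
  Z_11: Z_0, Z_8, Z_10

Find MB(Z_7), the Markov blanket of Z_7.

{Z_1, Z_2, Z_3, Z_4, Z_5, Z_6, Z_8, Z_9, Z_10}

The Markov blanket of a node is its parents, its children, and the other parents of its children.
Pa(Z_7) = {Z_2, Z_3, Z_5}.
Z_7's children: Z_10.
Parents of each child, excluding Z_7:
  Z_10: Z_1, Z_2, Z_4, Z_5, Z_6, Z_8, Z_9
MB(Z_7) = {Z_1, Z_2, Z_3, Z_4, Z_5, Z_6, Z_8, Z_9, Z_10}.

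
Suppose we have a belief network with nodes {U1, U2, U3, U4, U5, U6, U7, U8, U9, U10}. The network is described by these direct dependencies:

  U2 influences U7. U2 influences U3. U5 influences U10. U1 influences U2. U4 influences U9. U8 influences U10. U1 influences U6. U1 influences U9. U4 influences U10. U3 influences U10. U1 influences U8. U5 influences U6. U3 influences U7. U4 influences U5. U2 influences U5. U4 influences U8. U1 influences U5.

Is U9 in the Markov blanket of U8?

No

U8 has child U10.
Pa(U8) = {U1, U4}.
For each child, the remaining parents (spouses of U8):
  U10 also has parents U3, U4, U5.
MB(U8) = {U1, U3, U4, U5, U10}; U9 is not in this set.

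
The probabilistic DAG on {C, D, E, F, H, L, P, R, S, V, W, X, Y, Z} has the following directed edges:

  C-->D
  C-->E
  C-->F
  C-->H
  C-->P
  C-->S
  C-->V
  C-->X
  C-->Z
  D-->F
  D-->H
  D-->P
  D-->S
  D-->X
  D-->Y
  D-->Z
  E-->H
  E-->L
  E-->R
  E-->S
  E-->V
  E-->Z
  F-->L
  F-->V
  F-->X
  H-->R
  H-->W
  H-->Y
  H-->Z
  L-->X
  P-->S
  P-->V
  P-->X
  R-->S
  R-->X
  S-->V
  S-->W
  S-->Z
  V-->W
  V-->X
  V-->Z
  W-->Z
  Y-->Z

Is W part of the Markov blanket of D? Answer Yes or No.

W is a co-parent of D: both are parents of Z.
So W ∈ MB(D).

Yes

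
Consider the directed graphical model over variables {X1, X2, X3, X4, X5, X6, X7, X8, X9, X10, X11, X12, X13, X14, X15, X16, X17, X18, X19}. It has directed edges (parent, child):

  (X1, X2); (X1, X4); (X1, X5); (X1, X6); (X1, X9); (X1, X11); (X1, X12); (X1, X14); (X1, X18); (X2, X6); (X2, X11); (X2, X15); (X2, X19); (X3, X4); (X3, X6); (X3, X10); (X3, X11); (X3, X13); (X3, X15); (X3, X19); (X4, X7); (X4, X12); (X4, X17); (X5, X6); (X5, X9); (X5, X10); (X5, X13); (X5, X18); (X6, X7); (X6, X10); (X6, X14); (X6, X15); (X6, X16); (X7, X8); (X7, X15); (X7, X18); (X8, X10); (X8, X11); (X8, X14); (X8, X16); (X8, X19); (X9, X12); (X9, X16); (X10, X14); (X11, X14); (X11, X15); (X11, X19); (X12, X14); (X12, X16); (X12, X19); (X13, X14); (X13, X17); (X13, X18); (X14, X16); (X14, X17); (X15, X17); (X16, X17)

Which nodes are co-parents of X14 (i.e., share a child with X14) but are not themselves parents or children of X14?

{X4, X9, X15}

Children of X14: X16, X17.
  X16: X6, X8, X9, X12
  X17: X4, X13, X15, X16
Excluding nodes already adjacent to X14 (X1, X6, X8, X10, X11, X12, X13, X16, X17), the co-parent-only contribution is {X4, X9, X15}.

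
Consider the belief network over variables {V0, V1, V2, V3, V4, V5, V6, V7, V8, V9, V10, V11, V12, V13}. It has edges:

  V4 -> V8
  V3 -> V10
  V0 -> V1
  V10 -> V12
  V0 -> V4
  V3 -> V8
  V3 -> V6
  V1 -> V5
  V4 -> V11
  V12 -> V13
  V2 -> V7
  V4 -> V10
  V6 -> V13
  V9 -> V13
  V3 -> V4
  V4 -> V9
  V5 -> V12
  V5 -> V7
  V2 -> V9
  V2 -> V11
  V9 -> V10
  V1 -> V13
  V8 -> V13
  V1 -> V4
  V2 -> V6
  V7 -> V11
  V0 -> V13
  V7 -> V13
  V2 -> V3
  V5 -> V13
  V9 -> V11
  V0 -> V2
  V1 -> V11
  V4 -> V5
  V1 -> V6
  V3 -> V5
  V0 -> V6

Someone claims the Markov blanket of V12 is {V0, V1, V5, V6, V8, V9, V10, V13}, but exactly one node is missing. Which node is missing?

Children of V12: V13.
V12's parents: V5, V10.
Parents of each child, excluding V12:
  V13: V0, V1, V5, V6, V7, V8, V9
MB(V12) = {V0, V1, V5, V6, V7, V8, V9, V10, V13}.
Comparing with the claimed set, V7 is missing.

V7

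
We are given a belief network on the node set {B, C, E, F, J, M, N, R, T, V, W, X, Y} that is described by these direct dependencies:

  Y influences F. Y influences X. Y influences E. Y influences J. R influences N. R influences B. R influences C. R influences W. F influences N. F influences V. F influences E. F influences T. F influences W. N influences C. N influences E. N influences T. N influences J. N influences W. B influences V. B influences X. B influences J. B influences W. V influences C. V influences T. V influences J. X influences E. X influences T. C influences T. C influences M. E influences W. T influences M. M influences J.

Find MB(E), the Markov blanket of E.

A node's Markov blanket = Pa ∪ Ch ∪ (parents of Ch other than the node itself).
Parents of E: F, N, X, Y.
E has child W.
For each child, the remaining parents (spouses of E):
  W: B, F, N, R
Union: {F, N, X, Y} ∪ {W} ∪ {B, F, N, R} = {B, F, N, R, W, X, Y}.

{B, F, N, R, W, X, Y}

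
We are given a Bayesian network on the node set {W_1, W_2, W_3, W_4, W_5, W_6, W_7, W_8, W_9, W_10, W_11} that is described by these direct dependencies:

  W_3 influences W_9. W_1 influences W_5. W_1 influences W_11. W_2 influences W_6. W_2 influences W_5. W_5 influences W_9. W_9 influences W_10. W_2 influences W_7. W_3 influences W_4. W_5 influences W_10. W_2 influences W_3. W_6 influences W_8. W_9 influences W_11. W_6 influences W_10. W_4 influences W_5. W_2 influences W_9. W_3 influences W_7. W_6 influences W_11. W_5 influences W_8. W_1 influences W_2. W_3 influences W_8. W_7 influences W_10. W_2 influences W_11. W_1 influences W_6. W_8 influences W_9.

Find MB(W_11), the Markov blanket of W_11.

Pa(W_11) = {W_1, W_2, W_6, W_9}.
Children of W_11: none.
W_11 has no children, so there are no co-parents.
MB(W_11) = {W_1, W_2, W_6, W_9}.

{W_1, W_2, W_6, W_9}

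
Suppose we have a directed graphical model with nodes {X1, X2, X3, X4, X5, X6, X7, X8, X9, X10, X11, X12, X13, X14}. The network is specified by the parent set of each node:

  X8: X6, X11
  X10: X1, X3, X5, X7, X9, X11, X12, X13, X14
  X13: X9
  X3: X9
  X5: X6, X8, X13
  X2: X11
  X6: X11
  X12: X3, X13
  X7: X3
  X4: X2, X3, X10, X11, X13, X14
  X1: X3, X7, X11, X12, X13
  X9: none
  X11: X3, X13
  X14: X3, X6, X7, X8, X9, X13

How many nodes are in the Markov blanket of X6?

X6 has parent X11.
Children of X6: X5, X8, X14.
Parents of each child, excluding X6:
  X8: X11
  X5: X8, X13
  X14: X3, X7, X8, X9, X13
MB(X6) = {X3, X5, X7, X8, X9, X11, X13, X14}, which has 8 nodes.

8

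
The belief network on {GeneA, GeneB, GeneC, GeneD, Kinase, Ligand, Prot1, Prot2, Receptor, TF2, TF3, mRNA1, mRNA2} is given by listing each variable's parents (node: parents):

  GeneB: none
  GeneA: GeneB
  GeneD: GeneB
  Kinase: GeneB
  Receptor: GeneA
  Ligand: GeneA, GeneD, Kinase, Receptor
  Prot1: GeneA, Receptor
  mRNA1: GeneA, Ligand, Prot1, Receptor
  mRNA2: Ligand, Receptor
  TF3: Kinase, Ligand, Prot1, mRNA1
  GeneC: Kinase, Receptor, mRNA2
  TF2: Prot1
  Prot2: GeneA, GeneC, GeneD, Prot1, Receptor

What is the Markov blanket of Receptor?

{GeneA, GeneC, GeneD, Kinase, Ligand, Prot1, Prot2, mRNA1, mRNA2}

The Markov blanket of a node is its parents, its children, and the other parents of its children.
Receptor has parent GeneA.
Ch(Receptor) = {GeneC, Ligand, Prot1, Prot2, mRNA1, mRNA2}.
For each child, the remaining parents (spouses of Receptor):
  Ligand also has parents GeneA, GeneD, Kinase.
  Prot1's other parent is GeneA.
  mRNA1's other parents are GeneA, Ligand, Prot1.
  mRNA2 also has parent Ligand.
  parents(GeneC) \ {Receptor} = {Kinase, mRNA2}.
  Prot2's other parents are GeneA, GeneC, GeneD, Prot1.
MB(Receptor) = {GeneA, GeneC, GeneD, Kinase, Ligand, Prot1, Prot2, mRNA1, mRNA2}.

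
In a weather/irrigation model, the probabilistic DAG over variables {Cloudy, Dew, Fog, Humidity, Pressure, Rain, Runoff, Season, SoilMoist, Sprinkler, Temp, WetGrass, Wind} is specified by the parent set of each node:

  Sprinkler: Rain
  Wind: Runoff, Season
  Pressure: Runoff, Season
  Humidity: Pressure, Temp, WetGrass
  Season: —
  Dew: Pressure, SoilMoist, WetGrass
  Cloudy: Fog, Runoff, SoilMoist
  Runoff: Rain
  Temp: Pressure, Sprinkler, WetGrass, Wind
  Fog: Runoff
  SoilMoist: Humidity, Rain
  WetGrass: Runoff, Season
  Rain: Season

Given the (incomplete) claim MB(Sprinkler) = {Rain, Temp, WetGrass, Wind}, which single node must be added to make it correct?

Pressure

A node's Markov blanket = Pa ∪ Ch ∪ (parents of Ch other than the node itself).
Sprinkler has parent Rain.
Ch(Sprinkler) = {Temp}.
For each child, the remaining parents (spouses of Sprinkler):
  Temp: Pressure, WetGrass, Wind
MB(Sprinkler) = {Pressure, Rain, Temp, WetGrass, Wind}.
Comparing with the claimed set, Pressure is missing.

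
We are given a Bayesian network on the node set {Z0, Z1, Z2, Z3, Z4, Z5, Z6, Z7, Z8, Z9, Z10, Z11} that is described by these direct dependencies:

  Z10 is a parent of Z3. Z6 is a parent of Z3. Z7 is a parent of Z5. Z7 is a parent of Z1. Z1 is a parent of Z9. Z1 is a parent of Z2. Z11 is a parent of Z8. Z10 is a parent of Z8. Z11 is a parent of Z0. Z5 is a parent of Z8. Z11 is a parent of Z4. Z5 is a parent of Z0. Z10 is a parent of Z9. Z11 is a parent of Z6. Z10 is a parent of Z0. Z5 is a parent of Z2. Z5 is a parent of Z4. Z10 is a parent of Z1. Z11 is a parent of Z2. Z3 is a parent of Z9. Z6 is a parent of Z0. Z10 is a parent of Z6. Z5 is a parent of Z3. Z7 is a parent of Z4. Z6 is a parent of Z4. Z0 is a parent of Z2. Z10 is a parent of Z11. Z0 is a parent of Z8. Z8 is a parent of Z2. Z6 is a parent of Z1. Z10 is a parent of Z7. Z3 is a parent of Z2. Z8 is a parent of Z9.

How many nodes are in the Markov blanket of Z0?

8

Recall MB(v) = parents ∪ children ∪ spouses, where spouses are the other parents of v's children.
Z0's children: Z2, Z8.
Z0's parents: Z5, Z6, Z10, Z11.
Other parents of Z0's children:
  Z8 also has parents Z5, Z10, Z11.
  Z2 also has parents Z1, Z3, Z5, Z8, Z11.
MB(Z0) = {Z1, Z2, Z3, Z5, Z6, Z8, Z10, Z11}, which has 8 nodes.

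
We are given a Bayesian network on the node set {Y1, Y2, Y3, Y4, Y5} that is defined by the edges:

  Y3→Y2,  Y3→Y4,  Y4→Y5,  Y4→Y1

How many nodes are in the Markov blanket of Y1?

Children of Y1: none.
Y1 has parent Y4.
With no children, Y1 has no spouses; the co-parent set is empty.
MB(Y1) = {Y4}, which has 1 node.

1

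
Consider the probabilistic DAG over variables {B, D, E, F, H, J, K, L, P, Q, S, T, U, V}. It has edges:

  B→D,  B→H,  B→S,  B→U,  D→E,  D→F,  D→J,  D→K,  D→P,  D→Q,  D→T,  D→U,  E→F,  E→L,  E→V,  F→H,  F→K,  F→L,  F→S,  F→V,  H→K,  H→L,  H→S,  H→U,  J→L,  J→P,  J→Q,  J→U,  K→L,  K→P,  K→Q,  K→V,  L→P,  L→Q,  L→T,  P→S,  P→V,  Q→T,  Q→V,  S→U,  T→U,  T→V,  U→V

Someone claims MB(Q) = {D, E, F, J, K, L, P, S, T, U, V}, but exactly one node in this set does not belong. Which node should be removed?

Q's parents: D, J, K, L.
Q's children: T, V.
Parents of each child, excluding Q:
  T: D, L
  V: E, F, K, P, T, U
MB(Q) = {D, E, F, J, K, L, P, T, U, V}.
S is neither a parent, child, nor co-parent of Q, so it does not belong.

S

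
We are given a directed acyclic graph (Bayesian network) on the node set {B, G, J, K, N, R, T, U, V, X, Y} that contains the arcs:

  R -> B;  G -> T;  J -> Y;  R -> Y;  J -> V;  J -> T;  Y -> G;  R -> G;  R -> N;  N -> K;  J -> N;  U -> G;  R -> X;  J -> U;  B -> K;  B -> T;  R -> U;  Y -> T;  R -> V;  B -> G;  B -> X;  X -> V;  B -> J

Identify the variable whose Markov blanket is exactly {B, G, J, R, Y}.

The target node must have every member of {B, G, J, R, Y} as a parent, child, or co-parent, and no others.
Parents of U: J, R; children: G; co-parents: B, R, Y.
These exactly cover the given set, so the node is U.

U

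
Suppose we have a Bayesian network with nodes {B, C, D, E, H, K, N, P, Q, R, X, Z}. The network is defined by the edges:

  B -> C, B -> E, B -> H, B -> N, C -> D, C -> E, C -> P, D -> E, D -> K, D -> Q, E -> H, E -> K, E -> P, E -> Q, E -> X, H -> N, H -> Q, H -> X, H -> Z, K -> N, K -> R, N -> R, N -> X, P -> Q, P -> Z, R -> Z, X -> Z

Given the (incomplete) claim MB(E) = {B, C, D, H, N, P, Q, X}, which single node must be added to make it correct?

K

The Markov blanket of a node is its parents, its children, and the other parents of its children.
Pa(E) = {B, C, D}.
E has children H, K, P, Q, X.
Parents of each child, excluding E:
  H: B
  K: D
  P: C
  Q: D, H, P
  X: H, N
MB(E) = {B, C, D, H, K, N, P, Q, X}.
Comparing with the claimed set, K is missing.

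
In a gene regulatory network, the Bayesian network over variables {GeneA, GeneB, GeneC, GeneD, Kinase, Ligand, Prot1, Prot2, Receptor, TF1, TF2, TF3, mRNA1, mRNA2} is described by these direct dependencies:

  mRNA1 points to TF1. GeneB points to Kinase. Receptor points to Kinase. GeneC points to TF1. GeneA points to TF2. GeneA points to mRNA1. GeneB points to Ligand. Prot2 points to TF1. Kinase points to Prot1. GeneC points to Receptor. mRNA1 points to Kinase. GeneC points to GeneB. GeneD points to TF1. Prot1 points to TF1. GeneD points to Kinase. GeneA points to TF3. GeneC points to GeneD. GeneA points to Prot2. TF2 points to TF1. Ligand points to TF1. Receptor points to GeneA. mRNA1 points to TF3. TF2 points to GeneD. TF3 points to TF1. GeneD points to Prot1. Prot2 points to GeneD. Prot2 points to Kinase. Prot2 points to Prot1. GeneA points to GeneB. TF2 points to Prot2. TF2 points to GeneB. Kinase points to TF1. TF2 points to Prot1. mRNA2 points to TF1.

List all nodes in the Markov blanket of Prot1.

{GeneC, GeneD, Kinase, Ligand, Prot2, TF1, TF2, TF3, mRNA1, mRNA2}

Parents of Prot1: GeneD, Kinase, Prot2, TF2.
Prot1 has child TF1.
Other parents of Prot1's children:
  TF1's other parents are GeneC, GeneD, Kinase, Ligand, Prot2, TF2, TF3, mRNA1, mRNA2.
MB(Prot1) = {GeneC, GeneD, Kinase, Ligand, Prot2, TF1, TF2, TF3, mRNA1, mRNA2}.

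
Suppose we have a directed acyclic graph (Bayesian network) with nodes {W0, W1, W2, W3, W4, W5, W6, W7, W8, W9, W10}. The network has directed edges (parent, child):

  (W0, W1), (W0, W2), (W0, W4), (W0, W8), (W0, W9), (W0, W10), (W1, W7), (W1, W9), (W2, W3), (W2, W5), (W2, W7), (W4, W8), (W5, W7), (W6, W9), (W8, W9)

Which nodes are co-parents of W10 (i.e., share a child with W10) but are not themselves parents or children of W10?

W10 has no children, so it has no co-parents. The set is empty.

{}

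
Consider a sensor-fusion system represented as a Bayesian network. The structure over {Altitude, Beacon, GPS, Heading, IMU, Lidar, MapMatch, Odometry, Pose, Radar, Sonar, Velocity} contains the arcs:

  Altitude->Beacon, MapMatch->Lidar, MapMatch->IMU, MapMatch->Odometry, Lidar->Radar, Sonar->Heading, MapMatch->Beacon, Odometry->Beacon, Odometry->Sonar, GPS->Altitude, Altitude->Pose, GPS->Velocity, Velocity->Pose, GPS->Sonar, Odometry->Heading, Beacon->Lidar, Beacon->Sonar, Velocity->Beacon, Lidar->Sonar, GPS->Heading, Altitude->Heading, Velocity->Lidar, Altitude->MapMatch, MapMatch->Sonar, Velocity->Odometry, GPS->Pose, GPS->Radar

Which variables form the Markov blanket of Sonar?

Sonar has parents Beacon, GPS, Lidar, MapMatch, Odometry.
Sonar's children: Heading.
For each child, the remaining parents (spouses of Sonar):
  Heading's other parents are Altitude, GPS, Odometry.
Taking the union gives {Altitude, Beacon, GPS, Heading, Lidar, MapMatch, Odometry}.

{Altitude, Beacon, GPS, Heading, Lidar, MapMatch, Odometry}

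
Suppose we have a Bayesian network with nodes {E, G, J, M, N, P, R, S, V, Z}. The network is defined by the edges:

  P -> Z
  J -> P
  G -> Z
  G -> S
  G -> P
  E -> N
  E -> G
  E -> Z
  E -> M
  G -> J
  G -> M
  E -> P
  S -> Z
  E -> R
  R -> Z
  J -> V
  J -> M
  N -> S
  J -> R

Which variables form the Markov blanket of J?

{E, G, M, P, R, V}

The Markov blanket of a node is its parents, its children, and the other parents of its children.
J's parents: G.
J has children M, P, R, V.
Parents of each child, excluding J:
  M's other parents are E, G.
  parents(P) \ {J} = {E, G}.
  parents(R) \ {J} = {E}.
  V has no other parent.
Taking the union gives {E, G, M, P, R, V}.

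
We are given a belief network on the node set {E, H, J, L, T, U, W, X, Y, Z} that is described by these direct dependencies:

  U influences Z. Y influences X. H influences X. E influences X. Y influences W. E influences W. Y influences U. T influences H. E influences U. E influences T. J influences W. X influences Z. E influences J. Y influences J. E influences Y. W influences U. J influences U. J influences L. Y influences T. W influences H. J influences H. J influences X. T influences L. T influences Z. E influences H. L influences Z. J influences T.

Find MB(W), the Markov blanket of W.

{E, H, J, T, U, Y}

The Markov blanket of a node is its parents, its children, and the other parents of its children.
Pa(W) = {E, J, Y}.
W has children H, U.
Co-parents of W (other parents of its children):
  U: E, J, Y
  H: E, J, T
Union: {E, J, Y} ∪ {H, U} ∪ {E, J, T, Y} = {E, H, J, T, U, Y}.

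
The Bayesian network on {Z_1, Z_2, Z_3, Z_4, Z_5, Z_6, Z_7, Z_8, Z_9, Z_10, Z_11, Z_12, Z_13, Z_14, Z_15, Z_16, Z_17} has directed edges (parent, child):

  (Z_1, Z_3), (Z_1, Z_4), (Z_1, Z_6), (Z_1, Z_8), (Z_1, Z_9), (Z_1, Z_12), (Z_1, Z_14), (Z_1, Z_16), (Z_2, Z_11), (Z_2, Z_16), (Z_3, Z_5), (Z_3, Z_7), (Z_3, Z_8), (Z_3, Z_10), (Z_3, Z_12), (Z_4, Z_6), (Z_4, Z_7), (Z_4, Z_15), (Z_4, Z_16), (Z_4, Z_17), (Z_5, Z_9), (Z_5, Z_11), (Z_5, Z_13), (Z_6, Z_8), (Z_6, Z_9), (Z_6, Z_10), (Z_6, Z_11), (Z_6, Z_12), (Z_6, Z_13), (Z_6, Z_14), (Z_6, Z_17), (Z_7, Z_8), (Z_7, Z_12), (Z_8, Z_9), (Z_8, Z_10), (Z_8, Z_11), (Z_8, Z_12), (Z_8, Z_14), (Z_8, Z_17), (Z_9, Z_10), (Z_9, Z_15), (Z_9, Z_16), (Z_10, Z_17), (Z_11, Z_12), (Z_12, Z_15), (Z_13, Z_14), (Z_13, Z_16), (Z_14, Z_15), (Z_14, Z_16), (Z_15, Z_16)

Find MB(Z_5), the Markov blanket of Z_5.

Parents of Z_5: Z_3.
Z_5's children: Z_9, Z_11, Z_13.
For each child, the remaining parents (spouses of Z_5):
  Z_9 also has parents Z_1, Z_6, Z_8.
  Z_11 also has parents Z_2, Z_6, Z_8.
  Z_13's other parent is Z_6.
MB(Z_5) = {Z_1, Z_2, Z_3, Z_6, Z_8, Z_9, Z_11, Z_13}.

{Z_1, Z_2, Z_3, Z_6, Z_8, Z_9, Z_11, Z_13}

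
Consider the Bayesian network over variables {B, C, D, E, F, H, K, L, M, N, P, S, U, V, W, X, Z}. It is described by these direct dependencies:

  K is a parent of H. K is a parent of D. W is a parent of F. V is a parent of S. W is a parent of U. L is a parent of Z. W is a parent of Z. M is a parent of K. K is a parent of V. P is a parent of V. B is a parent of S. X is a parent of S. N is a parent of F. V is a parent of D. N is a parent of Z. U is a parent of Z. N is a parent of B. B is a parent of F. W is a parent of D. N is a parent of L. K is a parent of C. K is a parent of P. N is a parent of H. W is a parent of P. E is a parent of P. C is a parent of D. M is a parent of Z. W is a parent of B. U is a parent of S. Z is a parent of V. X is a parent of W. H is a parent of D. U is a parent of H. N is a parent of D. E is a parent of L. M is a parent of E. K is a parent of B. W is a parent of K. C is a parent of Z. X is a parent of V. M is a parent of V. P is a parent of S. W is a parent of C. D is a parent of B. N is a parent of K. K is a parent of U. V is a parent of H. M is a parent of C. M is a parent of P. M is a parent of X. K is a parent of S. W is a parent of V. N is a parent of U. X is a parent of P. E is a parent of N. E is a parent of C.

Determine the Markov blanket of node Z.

Pa(Z) = {C, L, M, N, U, W}.
Ch(Z) = {V}.
Co-parents of Z (other parents of its children):
  V also has parents K, M, P, W, X.
Union: {C, L, M, N, U, W} ∪ {V} ∪ {K, M, P, W, X} = {C, K, L, M, N, P, U, V, W, X}.

{C, K, L, M, N, P, U, V, W, X}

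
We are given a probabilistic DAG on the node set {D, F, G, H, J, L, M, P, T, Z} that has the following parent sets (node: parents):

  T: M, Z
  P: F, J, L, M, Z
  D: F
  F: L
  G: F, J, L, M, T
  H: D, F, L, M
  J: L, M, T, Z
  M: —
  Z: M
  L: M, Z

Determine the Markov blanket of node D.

{F, H, L, M}

The Markov blanket of a node is its parents, its children, and the other parents of its children.
D's parents: F.
D's children: H.
Co-parents of D (other parents of its children):
  H also has parents F, L, M.
Union: {F} ∪ {H} ∪ {F, L, M} = {F, H, L, M}.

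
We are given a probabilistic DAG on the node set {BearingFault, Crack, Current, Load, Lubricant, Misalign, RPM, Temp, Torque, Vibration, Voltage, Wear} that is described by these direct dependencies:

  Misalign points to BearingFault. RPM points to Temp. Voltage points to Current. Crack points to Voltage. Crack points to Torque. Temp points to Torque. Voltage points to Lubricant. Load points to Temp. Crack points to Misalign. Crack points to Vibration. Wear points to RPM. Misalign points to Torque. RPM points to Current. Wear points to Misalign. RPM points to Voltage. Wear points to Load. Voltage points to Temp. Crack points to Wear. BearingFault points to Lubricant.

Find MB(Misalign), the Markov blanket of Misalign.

Recall MB(v) = parents ∪ children ∪ spouses, where spouses are the other parents of v's children.
Children of Misalign: BearingFault, Torque.
Parents of Misalign: Crack, Wear.
Parents of each child, excluding Misalign:
  BearingFault has no other parent.
  Torque also has parents Crack, Temp.
Union: {Crack, Wear} ∪ {BearingFault, Torque} ∪ {Crack, Temp} = {BearingFault, Crack, Temp, Torque, Wear}.

{BearingFault, Crack, Temp, Torque, Wear}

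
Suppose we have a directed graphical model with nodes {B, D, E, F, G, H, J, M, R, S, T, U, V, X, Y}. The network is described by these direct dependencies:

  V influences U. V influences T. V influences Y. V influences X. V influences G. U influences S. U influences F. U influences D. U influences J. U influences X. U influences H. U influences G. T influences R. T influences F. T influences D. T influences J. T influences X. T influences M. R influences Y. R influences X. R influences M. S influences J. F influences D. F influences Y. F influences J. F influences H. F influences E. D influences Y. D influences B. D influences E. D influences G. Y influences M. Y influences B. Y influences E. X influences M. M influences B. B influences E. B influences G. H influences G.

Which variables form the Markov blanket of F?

F has children D, E, H, J, Y.
Pa(F) = {T, U}.
Co-parents of F (other parents of its children):
  D: T, U
  Y: D, R, V
  J: S, T, U
  H: U
  E: B, D, Y
Union: {T, U} ∪ {D, E, H, J, Y} ∪ {B, D, R, S, T, U, V, Y} = {B, D, E, H, J, R, S, T, U, V, Y}.

{B, D, E, H, J, R, S, T, U, V, Y}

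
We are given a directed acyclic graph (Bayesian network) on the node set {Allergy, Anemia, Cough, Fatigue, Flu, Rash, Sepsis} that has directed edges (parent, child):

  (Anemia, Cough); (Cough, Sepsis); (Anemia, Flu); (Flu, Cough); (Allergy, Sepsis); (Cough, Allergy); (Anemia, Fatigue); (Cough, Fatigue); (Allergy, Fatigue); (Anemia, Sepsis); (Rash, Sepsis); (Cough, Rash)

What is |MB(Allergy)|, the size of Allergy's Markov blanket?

5

Pa(Allergy) = {Cough}.
Allergy's children: Fatigue, Sepsis.
Other parents of Allergy's children:
  Sepsis also has parents Anemia, Cough, Rash.
  Fatigue also has parents Anemia, Cough.
MB(Allergy) = {Anemia, Cough, Fatigue, Rash, Sepsis}, which has 5 nodes.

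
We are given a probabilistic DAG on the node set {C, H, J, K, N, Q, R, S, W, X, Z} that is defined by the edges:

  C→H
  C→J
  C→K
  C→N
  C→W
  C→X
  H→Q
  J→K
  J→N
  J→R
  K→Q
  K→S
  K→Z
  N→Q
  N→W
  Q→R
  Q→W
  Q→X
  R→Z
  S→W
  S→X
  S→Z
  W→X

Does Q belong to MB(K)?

Yes

Q is a child of K.
So Q ∈ MB(K).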